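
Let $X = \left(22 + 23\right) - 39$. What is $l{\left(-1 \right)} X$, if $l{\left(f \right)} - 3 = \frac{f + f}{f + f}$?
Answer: $24$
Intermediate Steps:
$X = 6$ ($X = 45 - 39 = 6$)
$l{\left(f \right)} = 4$ ($l{\left(f \right)} = 3 + \frac{f + f}{f + f} = 3 + \frac{2 f}{2 f} = 3 + 2 f \frac{1}{2 f} = 3 + 1 = 4$)
$l{\left(-1 \right)} X = 4 \cdot 6 = 24$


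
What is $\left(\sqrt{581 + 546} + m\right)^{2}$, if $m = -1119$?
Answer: $1253288 - 15666 \sqrt{23} \approx 1.1782 \cdot 10^{6}$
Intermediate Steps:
$\left(\sqrt{581 + 546} + m\right)^{2} = \left(\sqrt{581 + 546} - 1119\right)^{2} = \left(\sqrt{1127} - 1119\right)^{2} = \left(7 \sqrt{23} - 1119\right)^{2} = \left(-1119 + 7 \sqrt{23}\right)^{2}$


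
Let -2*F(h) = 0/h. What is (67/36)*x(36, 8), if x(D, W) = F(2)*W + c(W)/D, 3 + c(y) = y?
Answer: 335/1296 ≈ 0.25849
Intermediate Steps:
c(y) = -3 + y
F(h) = 0 (F(h) = -0/h = -1/2*0 = 0)
x(D, W) = (-3 + W)/D (x(D, W) = 0*W + (-3 + W)/D = 0 + (-3 + W)/D = (-3 + W)/D)
(67/36)*x(36, 8) = (67/36)*((-3 + 8)/36) = (67*(1/36))*((1/36)*5) = (67/36)*(5/36) = 335/1296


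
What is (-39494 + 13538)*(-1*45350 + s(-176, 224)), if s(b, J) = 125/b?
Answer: 51793413525/44 ≈ 1.1771e+9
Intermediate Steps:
(-39494 + 13538)*(-1*45350 + s(-176, 224)) = (-39494 + 13538)*(-1*45350 + 125/(-176)) = -25956*(-45350 + 125*(-1/176)) = -25956*(-45350 - 125/176) = -25956*(-7981725/176) = 51793413525/44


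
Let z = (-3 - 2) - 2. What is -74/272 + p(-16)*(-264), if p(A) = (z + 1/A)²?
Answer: -7163557/544 ≈ -13168.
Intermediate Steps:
z = -7 (z = -5 - 2 = -7)
p(A) = (-7 + 1/A)²
-74/272 + p(-16)*(-264) = -74/272 + ((1 - 7*(-16))²/(-16)²)*(-264) = -74*1/272 + ((1 + 112)²/256)*(-264) = -37/136 + ((1/256)*113²)*(-264) = -37/136 + ((1/256)*12769)*(-264) = -37/136 + (12769/256)*(-264) = -37/136 - 421377/32 = -7163557/544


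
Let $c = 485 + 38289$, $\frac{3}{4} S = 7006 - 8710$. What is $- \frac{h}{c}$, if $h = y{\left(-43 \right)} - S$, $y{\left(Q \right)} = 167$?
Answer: $- \frac{2439}{38774} \approx -0.062903$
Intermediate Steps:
$S = -2272$ ($S = \frac{4 \left(7006 - 8710\right)}{3} = \frac{4}{3} \left(-1704\right) = -2272$)
$h = 2439$ ($h = 167 - -2272 = 167 + 2272 = 2439$)
$c = 38774$
$- \frac{h}{c} = - \frac{2439}{38774}$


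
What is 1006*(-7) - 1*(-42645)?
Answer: 35603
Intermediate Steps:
1006*(-7) - 1*(-42645) = -7042 + 42645 = 35603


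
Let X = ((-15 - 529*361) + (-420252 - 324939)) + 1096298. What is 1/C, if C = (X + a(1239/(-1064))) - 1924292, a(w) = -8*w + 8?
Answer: -19/33518882 ≈ -5.6684e-7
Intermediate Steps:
a(w) = 8 - 8*w
X = 160123 (X = ((-15 - 190969) - 745191) + 1096298 = (-190984 - 745191) + 1096298 = -936175 + 1096298 = 160123)
C = -33518882/19 (C = (160123 + (8 - 9912/(-1064))) - 1924292 = (160123 + (8 - 9912*(-1)/1064)) - 1924292 = (160123 + (8 - 8*(-177/152))) - 1924292 = (160123 + (8 + 177/19)) - 1924292 = (160123 + 329/19) - 1924292 = 3042666/19 - 1924292 = -33518882/19 ≈ -1.7642e+6)
1/C = 1/(-33518882/19) = -19/33518882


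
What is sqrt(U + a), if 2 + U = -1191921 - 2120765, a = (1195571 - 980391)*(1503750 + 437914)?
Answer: 4*sqrt(26112746677) ≈ 6.4638e+5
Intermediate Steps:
a = 417807259520 (a = 215180*1941664 = 417807259520)
U = -3312688 (U = -2 + (-1191921 - 2120765) = -2 - 3312686 = -3312688)
sqrt(U + a) = sqrt(-3312688 + 417807259520) = sqrt(417803946832) = 4*sqrt(26112746677)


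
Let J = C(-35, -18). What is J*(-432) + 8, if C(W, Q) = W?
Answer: 15128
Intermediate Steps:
J = -35
J*(-432) + 8 = -35*(-432) + 8 = 15120 + 8 = 15128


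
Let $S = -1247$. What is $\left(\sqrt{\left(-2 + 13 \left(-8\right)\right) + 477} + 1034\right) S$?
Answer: $-1289398 - 1247 \sqrt{371} \approx -1.3134 \cdot 10^{6}$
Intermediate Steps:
$\left(\sqrt{\left(-2 + 13 \left(-8\right)\right) + 477} + 1034\right) S = \left(\sqrt{\left(-2 + 13 \left(-8\right)\right) + 477} + 1034\right) \left(-1247\right) = \left(\sqrt{\left(-2 - 104\right) + 477} + 1034\right) \left(-1247\right) = \left(\sqrt{-106 + 477} + 1034\right) \left(-1247\right) = \left(\sqrt{371} + 1034\right) \left(-1247\right) = \left(1034 + \sqrt{371}\right) \left(-1247\right) = -1289398 - 1247 \sqrt{371}$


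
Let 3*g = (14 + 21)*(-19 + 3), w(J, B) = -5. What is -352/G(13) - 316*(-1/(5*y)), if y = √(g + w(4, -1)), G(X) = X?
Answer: -352/13 - 316*I*√69/575 ≈ -27.077 - 4.565*I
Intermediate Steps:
g = -560/3 (g = ((14 + 21)*(-19 + 3))/3 = (35*(-16))/3 = (⅓)*(-560) = -560/3 ≈ -186.67)
y = 5*I*√69/3 (y = √(-560/3 - 5) = √(-575/3) = 5*I*√69/3 ≈ 13.844*I)
-352/G(13) - 316*(-1/(5*y)) = -352/13 - 316*I*√69/575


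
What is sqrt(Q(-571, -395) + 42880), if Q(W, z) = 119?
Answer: sqrt(42999) ≈ 207.36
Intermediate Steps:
sqrt(Q(-571, -395) + 42880) = sqrt(119 + 42880) = sqrt(42999)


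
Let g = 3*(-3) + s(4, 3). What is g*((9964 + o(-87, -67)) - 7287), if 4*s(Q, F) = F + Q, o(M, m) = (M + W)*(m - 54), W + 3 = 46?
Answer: -232029/4 ≈ -58007.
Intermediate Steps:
W = 43 (W = -3 + 46 = 43)
o(M, m) = (-54 + m)*(43 + M) (o(M, m) = (M + 43)*(m - 54) = (43 + M)*(-54 + m) = (-54 + m)*(43 + M))
s(Q, F) = F/4 + Q/4 (s(Q, F) = (F + Q)/4 = F/4 + Q/4)
g = -29/4 (g = 3*(-3) + ((1/4)*3 + (1/4)*4) = -9 + (3/4 + 1) = -9 + 7/4 = -29/4 ≈ -7.2500)
g*((9964 + o(-87, -67)) - 7287) = -29*((9964 + (-2322 - 54*(-87) + 43*(-67) - 87*(-67))) - 7287)/4 = -29*((9964 + (-2322 + 4698 - 2881 + 5829)) - 7287)/4 = -29*((9964 + 5324) - 7287)/4 = -29*(15288 - 7287)/4 = -29/4*8001 = -232029/4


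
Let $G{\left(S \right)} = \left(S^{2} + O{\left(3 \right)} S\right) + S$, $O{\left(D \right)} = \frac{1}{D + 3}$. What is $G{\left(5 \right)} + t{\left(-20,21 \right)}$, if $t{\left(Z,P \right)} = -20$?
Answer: $\frac{65}{6} \approx 10.833$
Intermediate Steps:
$O{\left(D \right)} = \frac{1}{3 + D}$
$G{\left(S \right)} = S^{2} + \frac{7 S}{6}$ ($G{\left(S \right)} = \left(S^{2} + \frac{S}{3 + 3}\right) + S = \left(S^{2} + \frac{S}{6}\right) + S = S^{2} + \frac{7 S}{6}$)
$G{\left(5 \right)} + t{\left(-20,21 \right)} = \frac{1}{6} \cdot 5 \left(7 + 6 \cdot 5\right) - 20 = \frac{1}{6} \cdot 5 \left(7 + 30\right) - 20 = \frac{1}{6} \cdot 5 \cdot 37 - 20 = \frac{185}{6} - 20 = \frac{65}{6}$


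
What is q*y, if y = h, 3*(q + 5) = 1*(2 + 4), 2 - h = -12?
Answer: -42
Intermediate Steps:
h = 14 (h = 2 - 1*(-12) = 2 + 12 = 14)
q = -3 (q = -5 + (1*(2 + 4))/3 = -5 + (1*6)/3 = -5 + (⅓)*6 = -5 + 2 = -3)
y = 14
q*y = -3*14 = -42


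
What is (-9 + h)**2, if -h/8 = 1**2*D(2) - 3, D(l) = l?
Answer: 1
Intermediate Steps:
h = 8 (h = -8*(1**2*2 - 3) = -8*(1*2 - 3) = -8*(2 - 3) = -8*(-1) = 8)
(-9 + h)**2 = (-9 + 8)**2 = (-1)**2 = 1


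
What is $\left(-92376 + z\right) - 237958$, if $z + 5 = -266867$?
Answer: $-597206$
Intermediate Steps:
$z = -266872$ ($z = -5 - 266867 = -266872$)
$\left(-92376 + z\right) - 237958 = \left(-92376 - 266872\right) - 237958 = -359248 - 237958 = -597206$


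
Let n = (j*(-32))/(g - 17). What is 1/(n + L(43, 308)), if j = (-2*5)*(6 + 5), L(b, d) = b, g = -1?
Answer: -9/1373 ≈ -0.0065550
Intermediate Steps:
j = -110 (j = -10*11 = -110)
n = -1760/9 (n = (-110*(-32))/(-1 - 17) = 3520/(-18) = 3520*(-1/18) = -1760/9 ≈ -195.56)
1/(n + L(43, 308)) = 1/(-1760/9 + 43) = 1/(-1373/9) = -9/1373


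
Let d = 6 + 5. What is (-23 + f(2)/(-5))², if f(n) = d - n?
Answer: 15376/25 ≈ 615.04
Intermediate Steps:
d = 11
f(n) = 11 - n
(-23 + f(2)/(-5))² = (-23 + (11 - 1*2)/(-5))² = (-23 - (11 - 2)/5)² = (-23 - ⅕*9)² = (-23 - 9/5)² = (-124/5)² = 15376/25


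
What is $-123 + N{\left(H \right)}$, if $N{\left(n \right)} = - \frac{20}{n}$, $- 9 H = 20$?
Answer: $-114$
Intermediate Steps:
$H = - \frac{20}{9}$ ($H = \left(- \frac{1}{9}\right) 20 = - \frac{20}{9} \approx -2.2222$)
$-123 + N{\left(H \right)} = -123 - \frac{20}{- \frac{20}{9}} = -123 - -9 = -123 + 9 = -114$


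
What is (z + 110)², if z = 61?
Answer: 29241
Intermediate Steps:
(z + 110)² = (61 + 110)² = 171² = 29241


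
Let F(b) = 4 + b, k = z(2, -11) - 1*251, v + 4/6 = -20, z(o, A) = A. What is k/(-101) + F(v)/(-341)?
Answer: 273076/103323 ≈ 2.6429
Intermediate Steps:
v = -62/3 (v = -⅔ - 20 = -62/3 ≈ -20.667)
k = -262 (k = -11 - 1*251 = -11 - 251 = -262)
k/(-101) + F(v)/(-341) = -262/(-101) + (4 - 62/3)/(-341) = -262*(-1/101) - 50/3*(-1/341) = 262/101 + 50/1023 = 273076/103323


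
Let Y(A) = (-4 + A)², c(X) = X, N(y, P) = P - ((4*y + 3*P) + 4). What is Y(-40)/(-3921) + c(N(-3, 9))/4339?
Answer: -8439514/17013219 ≈ -0.49606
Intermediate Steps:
N(y, P) = -4 - 4*y - 2*P (N(y, P) = P - ((3*P + 4*y) + 4) = P - (4 + 3*P + 4*y) = P + (-4 - 4*y - 3*P) = -4 - 4*y - 2*P)
Y(-40)/(-3921) + c(N(-3, 9))/4339 = (-4 - 40)²/(-3921) + (-4 - 4*(-3) - 2*9)/4339 = (-44)²*(-1/3921) + (-4 + 12 - 18)*(1/4339) = 1936*(-1/3921) - 10*1/4339 = -1936/3921 - 10/4339 = -8439514/17013219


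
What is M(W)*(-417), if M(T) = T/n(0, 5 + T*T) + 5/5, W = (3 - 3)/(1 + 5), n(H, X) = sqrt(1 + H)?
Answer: -417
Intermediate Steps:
W = 0 (W = 0/6 = 0*(1/6) = 0)
M(T) = 1 + T (M(T) = T/(sqrt(1 + 0)) + 5/5 = T/(sqrt(1)) + 5*(1/5) = T/1 + 1 = T*1 + 1 = T + 1 = 1 + T)
M(W)*(-417) = (1 + 0)*(-417) = 1*(-417) = -417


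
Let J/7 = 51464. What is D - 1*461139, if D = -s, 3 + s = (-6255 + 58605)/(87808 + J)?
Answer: -34435800661/74676 ≈ -4.6114e+5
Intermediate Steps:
J = 360248 (J = 7*51464 = 360248)
s = -215303/74676 (s = -3 + (-6255 + 58605)/(87808 + 360248) = -3 + 52350/448056 = -3 + 52350*(1/448056) = -3 + 8725/74676 = -215303/74676 ≈ -2.8832)
D = 215303/74676 (D = -1*(-215303/74676) = 215303/74676 ≈ 2.8832)
D - 1*461139 = 215303/74676 - 1*461139 = 215303/74676 - 461139 = -34435800661/74676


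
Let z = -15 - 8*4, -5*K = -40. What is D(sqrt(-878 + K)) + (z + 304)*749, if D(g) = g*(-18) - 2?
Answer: 192491 - 18*I*sqrt(870) ≈ 1.9249e+5 - 530.92*I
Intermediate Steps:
K = 8 (K = -1/5*(-40) = 8)
z = -47 (z = -15 - 32 = -47)
D(g) = -2 - 18*g (D(g) = -18*g - 2 = -2 - 18*g)
D(sqrt(-878 + K)) + (z + 304)*749 = (-2 - 18*sqrt(-878 + 8)) + (-47 + 304)*749 = (-2 - 18*I*sqrt(870)) + 257*749 = (-2 - 18*I*sqrt(870)) + 192493 = 192491 - 18*I*sqrt(870)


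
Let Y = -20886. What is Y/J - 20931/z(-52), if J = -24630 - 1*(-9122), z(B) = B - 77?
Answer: 54548707/333422 ≈ 163.60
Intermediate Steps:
z(B) = -77 + B
J = -15508 (J = -24630 + 9122 = -15508)
Y/J - 20931/z(-52) = -20886/(-15508) - 20931/(-77 - 52) = -20886*(-1/15508) - 20931/(-129) = 10443/7754 - 20931*(-1/129) = 10443/7754 + 6977/43 = 54548707/333422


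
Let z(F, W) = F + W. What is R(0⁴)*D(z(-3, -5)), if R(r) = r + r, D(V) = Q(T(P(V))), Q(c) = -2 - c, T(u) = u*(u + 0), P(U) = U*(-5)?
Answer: 0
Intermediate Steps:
P(U) = -5*U
T(u) = u² (T(u) = u*u = u²)
D(V) = -2 - 25*V² (D(V) = -2 - (-5*V)² = -2 - 25*V²)
R(r) = 2*r
R(0⁴)*D(z(-3, -5)) = (2*0⁴)*(-2 - 25*(-3 - 5)²) = (2*0)*(-2 - 25*(-8)²) = 0*(-2 - 25*64) = 0*(-2 - 1600) = 0*(-1602) = 0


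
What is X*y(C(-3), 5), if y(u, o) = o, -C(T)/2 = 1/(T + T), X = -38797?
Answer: -193985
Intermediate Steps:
C(T) = -1/T (C(T) = -2/(T + T) = -2*1/(2*T) = -1/T)
X*y(C(-3), 5) = -38797*5 = -193985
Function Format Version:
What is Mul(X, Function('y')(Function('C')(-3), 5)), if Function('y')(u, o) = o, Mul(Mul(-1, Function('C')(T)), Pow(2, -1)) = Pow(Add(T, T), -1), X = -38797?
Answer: -193985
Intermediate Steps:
Function('C')(T) = Mul(-1, Pow(T, -1)) (Function('C')(T) = Mul(-2, Pow(Add(T, T), -1)) = Mul(-2, Pow(Mul(2, T), -1)) = Mul(-2, Mul(Rational(1, 2), Pow(T, -1))) = Mul(-1, Pow(T, -1)))
Mul(X, Function('y')(Function('C')(-3), 5)) = Mul(-38797, 5) = -193985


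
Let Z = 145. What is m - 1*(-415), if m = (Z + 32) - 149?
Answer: 443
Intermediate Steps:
m = 28 (m = (145 + 32) - 149 = 177 - 149 = 28)
m - 1*(-415) = 28 - 1*(-415) = 28 + 415 = 443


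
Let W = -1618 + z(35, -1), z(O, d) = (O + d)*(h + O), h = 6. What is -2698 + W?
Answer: -2922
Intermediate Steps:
z(O, d) = (6 + O)*(O + d) (z(O, d) = (O + d)*(6 + O) = (6 + O)*(O + d))
W = -224 (W = -1618 + (35² + 6*35 + 6*(-1) + 35*(-1)) = -1618 + (1225 + 210 - 6 - 35) = -1618 + 1394 = -224)
-2698 + W = -2698 - 224 = -2922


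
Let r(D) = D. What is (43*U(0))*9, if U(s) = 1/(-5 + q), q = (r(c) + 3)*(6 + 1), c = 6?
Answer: 387/58 ≈ 6.6724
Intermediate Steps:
q = 63 (q = (6 + 3)*(6 + 1) = 9*7 = 63)
U(s) = 1/58 (U(s) = 1/(-5 + 63) = 1/58)
(43*U(0))*9 = (43*(1/58))*9 = (43/58)*9 = 387/58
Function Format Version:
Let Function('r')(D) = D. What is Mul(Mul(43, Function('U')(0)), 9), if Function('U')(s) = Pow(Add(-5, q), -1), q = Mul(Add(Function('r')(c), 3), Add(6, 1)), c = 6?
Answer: Rational(387, 58) ≈ 6.6724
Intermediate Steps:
q = 63 (q = Mul(Add(6, 3), Add(6, 1)) = Mul(9, 7) = 63)
Function('U')(s) = Rational(1, 58) (Function('U')(s) = Pow(Add(-5, 63), -1) = Pow(58, -1) = Rational(1, 58))
Mul(Mul(43, Function('U')(0)), 9) = Mul(Mul(43, Rational(1, 58)), 9) = Mul(Rational(43, 58), 9) = Rational(387, 58)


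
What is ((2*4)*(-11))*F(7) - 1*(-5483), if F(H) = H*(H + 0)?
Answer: 1171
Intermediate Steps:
F(H) = H**2 (F(H) = H*H = H**2)
((2*4)*(-11))*F(7) - 1*(-5483) = ((2*4)*(-11))*7**2 - 1*(-5483) = (8*(-11))*49 + 5483 = -88*49 + 5483 = -4312 + 5483 = 1171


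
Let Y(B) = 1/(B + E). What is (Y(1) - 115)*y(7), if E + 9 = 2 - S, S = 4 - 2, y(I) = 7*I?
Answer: -45129/8 ≈ -5641.1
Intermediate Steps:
S = 2
E = -9 (E = -9 + (2 - 1*2) = -9 + (2 - 2) = -9 + 0 = -9)
Y(B) = 1/(-9 + B) (Y(B) = 1/(B - 9) = 1/(-9 + B))
(Y(1) - 115)*y(7) = (1/(-9 + 1) - 115)*(7*7) = (1/(-8) - 115)*49 = (-⅛ - 115)*49 = -921/8*49 = -45129/8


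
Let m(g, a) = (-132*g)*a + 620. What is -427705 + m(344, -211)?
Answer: 9154003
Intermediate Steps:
m(g, a) = 620 - 132*a*g (m(g, a) = -132*a*g + 620 = 620 - 132*a*g)
-427705 + m(344, -211) = -427705 + (620 - 132*(-211)*344) = -427705 + (620 + 9581088) = -427705 + 9581708 = 9154003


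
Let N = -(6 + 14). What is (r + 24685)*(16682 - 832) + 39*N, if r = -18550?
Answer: 97238970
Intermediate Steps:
N = -20 (N = -1*20 = -20)
(r + 24685)*(16682 - 832) + 39*N = (-18550 + 24685)*(16682 - 832) + 39*(-20) = 6135*15850 - 780 = 97239750 - 780 = 97238970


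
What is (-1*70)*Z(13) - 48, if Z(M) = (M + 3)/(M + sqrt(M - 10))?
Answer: -11264/83 + 560*sqrt(3)/83 ≈ -124.02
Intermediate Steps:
Z(M) = (3 + M)/(M + sqrt(-10 + M))
(-1*70)*Z(13) - 48 = (-1*70)*((3 + 13)/(13 + sqrt(-10 + 13))) - 48 = -70*16/(13 + sqrt(3)) - 48 = -1120/(13 + sqrt(3)) - 48 = -48 - 1120/(13 + sqrt(3))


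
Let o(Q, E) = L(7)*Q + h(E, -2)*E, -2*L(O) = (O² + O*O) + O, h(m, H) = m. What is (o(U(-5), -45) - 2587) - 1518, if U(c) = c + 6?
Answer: -4265/2 ≈ -2132.5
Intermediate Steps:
L(O) = -O² - O/2 (L(O) = -((O² + O*O) + O)/2 = -((O² + O²) + O)/2 = -(2*O² + O)/2 = -(O + 2*O²)/2 = -O² - O/2)
U(c) = 6 + c
o(Q, E) = E² - 105*Q/2 (o(Q, E) = (-1*7*(½ + 7))*Q + E*E = (-1*7*15/2)*Q + E² = -105*Q/2 + E² = E² - 105*Q/2)
(o(U(-5), -45) - 2587) - 1518 = (((-45)² - 105*(6 - 5)/2) - 2587) - 1518 = ((2025 - 105/2*1) - 2587) - 1518 = ((2025 - 105/2) - 2587) - 1518 = (3945/2 - 2587) - 1518 = -1229/2 - 1518 = -4265/2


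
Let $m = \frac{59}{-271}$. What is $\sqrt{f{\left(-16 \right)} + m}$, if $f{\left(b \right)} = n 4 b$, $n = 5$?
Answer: $\frac{7 i \sqrt{479941}}{271} \approx 17.895 i$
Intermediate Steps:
$f{\left(b \right)} = 20 b$ ($f{\left(b \right)} = 5 \cdot 4 b = 20 b$)
$m = - \frac{59}{271}$ ($m = 59 \left(- \frac{1}{271}\right) = - \frac{59}{271} \approx -0.21771$)
$\sqrt{f{\left(-16 \right)} + m} = \sqrt{20 \left(-16\right) - \frac{59}{271}} = \sqrt{-320 - \frac{59}{271}} = \sqrt{- \frac{86779}{271}} = \frac{7 i \sqrt{479941}}{271}$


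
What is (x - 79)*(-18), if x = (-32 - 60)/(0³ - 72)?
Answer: 1399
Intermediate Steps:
x = 23/18 (x = -92/(0 - 72) = -92/(-72) = -92*(-1/72) = 23/18 ≈ 1.2778)
(x - 79)*(-18) = (23/18 - 79)*(-18) = -1399/18*(-18) = 1399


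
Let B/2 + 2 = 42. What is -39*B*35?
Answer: -109200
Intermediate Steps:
B = 80 (B = -4 + 2*42 = -4 + 84 = 80)
-39*B*35 = -39*80*35 = -3120*35 = -109200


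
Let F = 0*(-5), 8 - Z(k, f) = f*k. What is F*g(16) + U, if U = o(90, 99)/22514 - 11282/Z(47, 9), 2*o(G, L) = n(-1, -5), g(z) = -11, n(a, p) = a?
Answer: 508005481/18686620 ≈ 27.186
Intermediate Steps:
o(G, L) = -½ (o(G, L) = (½)*(-1) = -½)
Z(k, f) = 8 - f*k
U = 508005481/18686620 (U = -½/22514 - 11282/(8 - 1*9*47) = -½*1/22514 - 11282/(8 - 423) = -1/45028 - 11282/(-415) = -1/45028 - 11282*(-1/415) = -1/45028 + 11282/415 = 508005481/18686620 ≈ 27.186)
F = 0
F*g(16) + U = 0*(-11) + 508005481/18686620 = 0 + 508005481/18686620 = 508005481/18686620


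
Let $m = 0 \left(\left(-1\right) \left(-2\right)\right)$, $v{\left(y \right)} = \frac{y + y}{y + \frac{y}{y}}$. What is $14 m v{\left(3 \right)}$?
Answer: $0$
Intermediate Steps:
$v{\left(y \right)} = \frac{2 y}{1 + y}$ ($v{\left(y \right)} = \frac{2 y}{y + 1} = \frac{2 y}{1 + y}$)
$m = 0$ ($m = 0 \cdot 2 = 0$)
$14 m v{\left(3 \right)} = 14 \cdot 0 \cdot 2 \cdot 3 \frac{1}{1 + 3} = 0 \cdot 2 \cdot 3 \cdot \frac{1}{4} = 0 \cdot \frac{3}{2} = 0$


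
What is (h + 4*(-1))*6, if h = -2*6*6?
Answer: -456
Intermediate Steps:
h = -72 (h = -12*6 = -72)
(h + 4*(-1))*6 = (-72 + 4*(-1))*6 = (-72 - 4)*6 = -76*6 = -456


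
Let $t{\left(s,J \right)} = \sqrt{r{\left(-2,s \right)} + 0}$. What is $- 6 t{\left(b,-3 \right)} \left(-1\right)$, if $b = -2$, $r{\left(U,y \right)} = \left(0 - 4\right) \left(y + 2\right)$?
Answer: $0$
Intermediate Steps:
$r{\left(U,y \right)} = -8 - 4 y$ ($r{\left(U,y \right)} = - 4 \left(2 + y\right) = -8 - 4 y$)
$t{\left(s,J \right)} = \sqrt{-8 - 4 s}$ ($t{\left(s,J \right)} = \sqrt{\left(-8 - 4 s\right) + 0} = \sqrt{-8 - 4 s}$)
$- 6 t{\left(b,-3 \right)} \left(-1\right) = - 6 \cdot 2 \sqrt{-2 - -2} \left(-1\right) = - 6 \cdot 2 \sqrt{-2 + 2} \left(-1\right) = - 6 \cdot 2 \sqrt{0} \left(-1\right) = - 6 \cdot 2 \cdot 0 \left(-1\right) = \left(-6\right) 0 \left(-1\right) = 0 \left(-1\right) = 0$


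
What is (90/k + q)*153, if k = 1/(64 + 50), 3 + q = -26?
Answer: 1565343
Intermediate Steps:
q = -29 (q = -3 - 26 = -29)
k = 1/114 ≈ 0.0087719
(90/k + q)*153 = (90/(1/114) - 29)*153 = (90*114 - 29)*153 = (10260 - 29)*153 = 10231*153 = 1565343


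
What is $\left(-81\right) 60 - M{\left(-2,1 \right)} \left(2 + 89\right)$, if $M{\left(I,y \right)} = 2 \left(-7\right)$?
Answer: $-3586$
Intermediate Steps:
$M{\left(I,y \right)} = -14$
$\left(-81\right) 60 - M{\left(-2,1 \right)} \left(2 + 89\right) = \left(-81\right) 60 - - 14 \left(2 + 89\right) = -4860 - \left(-14\right) 91 = -4860 - -1274 = -4860 + 1274 = -3586$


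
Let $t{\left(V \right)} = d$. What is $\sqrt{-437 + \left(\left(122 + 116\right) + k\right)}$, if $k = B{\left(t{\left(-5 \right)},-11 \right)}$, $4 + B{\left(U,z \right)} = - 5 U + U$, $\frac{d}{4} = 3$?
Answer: $i \sqrt{251} \approx 15.843 i$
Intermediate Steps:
$d = 12$ ($d = 4 \cdot 3 = 12$)
$t{\left(V \right)} = 12$
$B{\left(U,z \right)} = -4 - 4 U$ ($B{\left(U,z \right)} = -4 + \left(- 5 U + U\right) = -4 - 4 U$)
$k = -52$ ($k = -4 - 48 = -52$)
$\sqrt{-437 + \left(\left(122 + 116\right) + k\right)} = \sqrt{-437 + \left(\left(122 + 116\right) - 52\right)} = \sqrt{-437 + \left(238 - 52\right)} = \sqrt{-437 + 186} = \sqrt{-251} = i \sqrt{251}$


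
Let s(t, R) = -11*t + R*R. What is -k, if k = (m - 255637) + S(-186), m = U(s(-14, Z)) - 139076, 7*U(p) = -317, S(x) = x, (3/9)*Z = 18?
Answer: 2764610/7 ≈ 3.9494e+5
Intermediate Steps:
Z = 54 (Z = 3*18 = 54)
s(t, R) = R² - 11*t (s(t, R) = -11*t + R² = R² - 11*t)
U(p) = -317/7 (U(p) = (⅐)*(-317) = -317/7)
m = -973849/7 (m = -317/7 - 139076 = -973849/7 ≈ -1.3912e+5)
k = -2764610/7 (k = (-973849/7 - 255637) - 186 = -2763308/7 - 186 = -2764610/7 ≈ -3.9494e+5)
-k = -1*(-2764610/7) = 2764610/7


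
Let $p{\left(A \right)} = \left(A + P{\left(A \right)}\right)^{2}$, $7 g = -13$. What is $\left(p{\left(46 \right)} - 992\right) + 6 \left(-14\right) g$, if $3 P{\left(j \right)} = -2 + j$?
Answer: $\frac{25600}{9} \approx 2844.4$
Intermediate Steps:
$g = - \frac{13}{7}$ ($g = \frac{1}{7} \left(-13\right) = - \frac{13}{7} \approx -1.8571$)
$P{\left(j \right)} = - \frac{2}{3} + \frac{j}{3}$ ($P{\left(j \right)} = \frac{-2 + j}{3} = - \frac{2}{3} + \frac{j}{3}$)
$p{\left(A \right)} = \left(- \frac{2}{3} + \frac{4 A}{3}\right)^{2}$ ($p{\left(A \right)} = \left(A + \left(- \frac{2}{3} + \frac{A}{3}\right)\right)^{2} = \left(- \frac{2}{3} + \frac{4 A}{3}\right)^{2}$)
$\left(p{\left(46 \right)} - 992\right) + 6 \left(-14\right) g = \left(\frac{4 \left(-1 + 2 \cdot 46\right)^{2}}{9} - 992\right) + 6 \left(-14\right) \left(- \frac{13}{7}\right) = \left(\frac{4 \left(-1 + 92\right)^{2}}{9} - 992\right) - -156 = \left(\frac{4 \cdot 91^{2}}{9} - 992\right) + 156 = \left(\frac{4}{9} \cdot 8281 - 992\right) + 156 = \left(\frac{33124}{9} - 992\right) + 156 = \frac{24196}{9} + 156 = \frac{25600}{9}$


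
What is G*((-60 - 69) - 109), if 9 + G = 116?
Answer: -25466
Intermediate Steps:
G = 107 (G = -9 + 116 = 107)
G*((-60 - 69) - 109) = 107*((-60 - 69) - 109) = 107*(-129 - 109) = 107*(-238) = -25466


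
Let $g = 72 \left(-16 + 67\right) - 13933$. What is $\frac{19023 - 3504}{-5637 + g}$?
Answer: $- \frac{15519}{15898} \approx -0.97616$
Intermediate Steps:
$g = -10261$ ($g = 72 \cdot 51 - 13933 = 3672 - 13933 = -10261$)
$\frac{19023 - 3504}{-5637 + g} = \frac{19023 - 3504}{-5637 - 10261} = \frac{15519}{-15898} = 15519 \left(- \frac{1}{15898}\right) = - \frac{15519}{15898}$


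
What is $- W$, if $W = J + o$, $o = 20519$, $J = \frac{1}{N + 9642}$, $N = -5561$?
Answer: $- \frac{83738040}{4081} \approx -20519.0$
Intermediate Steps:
$J = \frac{1}{4081}$ ($J = \frac{1}{-5561 + 9642} = \frac{1}{4081} \approx 0.00024504$)
$W = \frac{83738040}{4081}$ ($W = \frac{1}{4081} + 20519 = \frac{83738040}{4081} \approx 20519.0$)
$- W = \left(-1\right) \frac{83738040}{4081} = - \frac{83738040}{4081}$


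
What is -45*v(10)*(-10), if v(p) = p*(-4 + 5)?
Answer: 4500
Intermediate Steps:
v(p) = p (v(p) = p*1 = p)
-45*v(10)*(-10) = -45*10*(-10) = -450*(-10) = 4500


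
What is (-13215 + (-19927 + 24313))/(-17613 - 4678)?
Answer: 8829/22291 ≈ 0.39608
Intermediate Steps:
(-13215 + (-19927 + 24313))/(-17613 - 4678) = (-13215 + 4386)/(-22291) = -8829*(-1/22291) = 8829/22291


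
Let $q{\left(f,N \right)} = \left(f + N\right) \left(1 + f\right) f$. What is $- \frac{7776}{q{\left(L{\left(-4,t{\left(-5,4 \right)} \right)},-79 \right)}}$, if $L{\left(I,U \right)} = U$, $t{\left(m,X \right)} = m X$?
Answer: $\frac{216}{1045} \approx 0.2067$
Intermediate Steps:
$t{\left(m,X \right)} = X m$
$q{\left(f,N \right)} = f \left(1 + f\right) \left(N + f\right)$ ($q{\left(f,N \right)} = \left(N + f\right) \left(1 + f\right) f = \left(1 + f\right) \left(N + f\right) f = f \left(1 + f\right) \left(N + f\right)$)
$- \frac{7776}{q{\left(L{\left(-4,t{\left(-5,4 \right)} \right)},-79 \right)}} = - \frac{7776}{4 \left(-5\right) \left(-79 + 4 \left(-5\right) + \left(4 \left(-5\right)\right)^{2} - 79 \cdot 4 \left(-5\right)\right)} = - \frac{7776}{\left(-20\right) \left(-79 - 20 + \left(-20\right)^{2} - -1580\right)} = - \frac{7776}{\left(-20\right) \left(-79 - 20 + 400 + 1580\right)} = - \frac{7776}{\left(-20\right) 1881} = - \frac{7776}{-37620} = \left(-7776\right) \left(- \frac{1}{37620}\right) = \frac{216}{1045}$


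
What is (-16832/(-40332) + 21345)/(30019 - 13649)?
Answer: 215225843/165058710 ≈ 1.3039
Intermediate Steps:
(-16832/(-40332) + 21345)/(30019 - 13649) = (-16832*(-1/40332) + 21345)/16370 = (4208/10083 + 21345)*(1/16370) = (215225843/10083)*(1/16370) = 215225843/165058710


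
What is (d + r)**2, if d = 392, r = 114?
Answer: 256036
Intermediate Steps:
(d + r)**2 = (392 + 114)**2 = 506**2 = 256036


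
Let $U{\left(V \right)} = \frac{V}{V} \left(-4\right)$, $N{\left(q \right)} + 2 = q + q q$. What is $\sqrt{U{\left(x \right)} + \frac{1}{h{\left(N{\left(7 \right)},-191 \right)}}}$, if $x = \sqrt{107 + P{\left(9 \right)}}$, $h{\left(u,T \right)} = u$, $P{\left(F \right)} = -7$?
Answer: $\frac{i \sqrt{1290}}{18} \approx 1.9954 i$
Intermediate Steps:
$N{\left(q \right)} = -2 + q + q^{2}$ ($N{\left(q \right)} = -2 + \left(q + q q\right) = -2 + \left(q + q^{2}\right) = -2 + q + q^{2}$)
$x = 10$ ($x = \sqrt{107 - 7} = \sqrt{100} = 10$)
$U{\left(V \right)} = -4$ ($U{\left(V \right)} = 1 \left(-4\right) = -4$)
$\sqrt{U{\left(x \right)} + \frac{1}{h{\left(N{\left(7 \right)},-191 \right)}}} = \sqrt{-4 + \frac{1}{-2 + 7 + 7^{2}}} = \sqrt{-4 + \frac{1}{-2 + 7 + 49}} = \sqrt{-4 + \frac{1}{54}} = \sqrt{- \frac{215}{54}} = \frac{i \sqrt{1290}}{18}$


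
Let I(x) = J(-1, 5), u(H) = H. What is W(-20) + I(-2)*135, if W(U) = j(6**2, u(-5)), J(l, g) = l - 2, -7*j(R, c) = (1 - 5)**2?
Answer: -2851/7 ≈ -407.29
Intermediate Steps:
j(R, c) = -16/7 (j(R, c) = -(1 - 5)**2/7 = -1/7*(-4)**2 = -1/7*16 = -16/7)
J(l, g) = -2 + l
W(U) = -16/7
I(x) = -3 (I(x) = -2 - 1 = -3)
W(-20) + I(-2)*135 = -16/7 - 3*135 = -16/7 - 405 = -2851/7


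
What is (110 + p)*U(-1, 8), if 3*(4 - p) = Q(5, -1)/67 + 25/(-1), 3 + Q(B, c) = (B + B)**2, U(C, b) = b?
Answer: 65312/67 ≈ 974.81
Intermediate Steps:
Q(B, c) = -3 + 4*B**2 (Q(B, c) = -3 + (B + B)**2 = -3 + (2*B)**2 = -3 + 4*B**2)
p = 794/67 (p = 4 - ((-3 + 4*5**2)/67 + 25/(-1))/3 = 4 - ((-3 + 4*25)*(1/67) + 25*(-1))/3 = 4 - ((-3 + 100)*(1/67) - 25)/3 = 4 - (97*(1/67) - 25)/3 = 4 - (97/67 - 25)/3 = 4 - 1/3*(-1578/67) = 4 + 526/67 = 794/67 ≈ 11.851)
(110 + p)*U(-1, 8) = (110 + 794/67)*8 = (8164/67)*8 = 65312/67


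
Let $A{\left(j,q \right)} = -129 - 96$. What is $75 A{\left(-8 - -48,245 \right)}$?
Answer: $-16875$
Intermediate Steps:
$A{\left(j,q \right)} = -225$ ($A{\left(j,q \right)} = -129 - 96 = -225$)
$75 A{\left(-8 - -48,245 \right)} = 75 \left(-225\right) = -16875$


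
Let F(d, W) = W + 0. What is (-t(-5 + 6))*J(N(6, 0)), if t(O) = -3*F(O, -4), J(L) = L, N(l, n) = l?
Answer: -72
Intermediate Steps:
F(d, W) = W
t(O) = 12 (t(O) = -3*(-4) = 12)
(-t(-5 + 6))*J(N(6, 0)) = -1*12*6 = -12*6 = -72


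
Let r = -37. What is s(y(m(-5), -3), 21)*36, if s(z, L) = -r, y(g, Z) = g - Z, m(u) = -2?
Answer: 1332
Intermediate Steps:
s(z, L) = 37 (s(z, L) = -1*(-37) = 37)
s(y(m(-5), -3), 21)*36 = 37*36 = 1332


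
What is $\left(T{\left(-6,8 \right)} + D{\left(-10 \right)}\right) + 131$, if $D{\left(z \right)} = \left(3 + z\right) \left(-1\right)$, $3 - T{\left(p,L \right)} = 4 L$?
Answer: $109$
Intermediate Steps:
$T{\left(p,L \right)} = 3 - 4 L$
$D{\left(z \right)} = -3 - z$
$\left(T{\left(-6,8 \right)} + D{\left(-10 \right)}\right) + 131 = \left(\left(3 - 32\right) - -7\right) + 131 = \left(\left(3 - 32\right) + \left(-3 + 10\right)\right) + 131 = \left(-29 + 7\right) + 131 = -22 + 131 = 109$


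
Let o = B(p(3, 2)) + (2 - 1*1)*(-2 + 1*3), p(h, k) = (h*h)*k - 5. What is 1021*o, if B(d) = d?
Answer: 14294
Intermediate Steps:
p(h, k) = -5 + k*h² (p(h, k) = h²*k - 5 = k*h² - 5 = -5 + k*h²)
o = 14 (o = (-5 + 2*3²) + (2 - 1*1)*(-2 + 1*3) = (-5 + 2*9) + (2 - 1)*(-2 + 3) = (-5 + 18) + 1*1 = 13 + 1 = 14)
1021*o = 1021*14 = 14294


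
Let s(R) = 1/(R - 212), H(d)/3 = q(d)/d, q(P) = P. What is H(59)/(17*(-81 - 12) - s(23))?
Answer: -567/298808 ≈ -0.0018975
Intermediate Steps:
H(d) = 3 (H(d) = 3*(d/d) = 3*1 = 3)
s(R) = 1/(-212 + R)
H(59)/(17*(-81 - 12) - s(23)) = 3/(17*(-81 - 12) - 1/(-212 + 23)) = 3/(17*(-93) - 1/(-189)) = 3/(-1581 - 1*(-1/189)) = 3/(-1581 + 1/189) = 3/(-298808/189) = 3*(-189/298808) = -567/298808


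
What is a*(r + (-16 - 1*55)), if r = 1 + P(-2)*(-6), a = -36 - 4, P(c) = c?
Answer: 2320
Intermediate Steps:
a = -40
r = 13 (r = 1 - 2*(-6) = 1 + 12 = 13)
a*(r + (-16 - 1*55)) = -40*(13 + (-16 - 1*55)) = -40*(13 + (-16 - 55)) = -40*(13 - 71) = -40*(-58) = 2320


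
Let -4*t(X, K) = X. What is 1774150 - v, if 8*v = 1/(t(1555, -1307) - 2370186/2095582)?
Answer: 5798118695256891/3268110754 ≈ 1.7742e+6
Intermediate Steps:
t(X, K) = -X/4
v = -1047791/3268110754 (v = 1/(8*(-¼*1555 - 2370186/2095582)) = 1/(8*(-1555/4 - 2370186*1/2095582)) = 1/(8*(-1555/4 - 1185093/1047791)) = 1/(8*(-1634055377/4191164)) = (⅛)*(-4191164/1634055377) = -1047791/3268110754 ≈ -0.00032061)
1774150 - v = 1774150 - 1*(-1047791/3268110754) = 1774150 + 1047791/3268110754 = 5798118695256891/3268110754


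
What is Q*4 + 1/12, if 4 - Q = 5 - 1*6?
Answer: 241/12 ≈ 20.083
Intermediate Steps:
Q = 5 (Q = 4 - (5 - 1*6) = 4 - (5 - 6) = 4 - 1*(-1) = 4 + 1 = 5)
Q*4 + 1/12 = 5*4 + 1/12 = 20 + 1/12 = 241/12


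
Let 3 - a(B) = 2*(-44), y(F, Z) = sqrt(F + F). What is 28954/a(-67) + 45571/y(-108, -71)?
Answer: 28954/91 - 45571*I*sqrt(6)/36 ≈ 318.18 - 3100.7*I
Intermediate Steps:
y(F, Z) = sqrt(2)*sqrt(F) (y(F, Z) = sqrt(2*F) = sqrt(2)*sqrt(F))
a(B) = 91 (a(B) = 3 - 2*(-44) = 3 - 1*(-88) = 3 + 88 = 91)
28954/a(-67) + 45571/y(-108, -71) = 28954/91 + 45571/((sqrt(2)*sqrt(-108))) = 28954*(1/91) + 45571/((sqrt(2)*(6*I*sqrt(3)))) = 28954/91 + 45571/((6*I*sqrt(6))) = 28954/91 + 45571*(-I*sqrt(6)/36) = 28954/91 - 45571*I*sqrt(6)/36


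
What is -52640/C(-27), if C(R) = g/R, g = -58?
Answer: -710640/29 ≈ -24505.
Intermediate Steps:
C(R) = -58/R
-52640/C(-27) = -52640/((-58/(-27))) = -52640/((-58*(-1/27))) = -52640/58/27 = -52640*27/58 = -710640/29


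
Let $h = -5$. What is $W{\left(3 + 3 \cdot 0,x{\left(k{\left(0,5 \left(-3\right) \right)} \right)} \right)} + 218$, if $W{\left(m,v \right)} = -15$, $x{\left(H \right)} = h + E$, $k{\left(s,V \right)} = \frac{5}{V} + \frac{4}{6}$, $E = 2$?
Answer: $203$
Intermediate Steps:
$k{\left(s,V \right)} = \frac{2}{3} + \frac{5}{V}$ ($k{\left(s,V \right)} = \frac{5}{V} + 4 \cdot \frac{1}{6} = \frac{5}{V} + \frac{2}{3} = \frac{2}{3} + \frac{5}{V}$)
$x{\left(H \right)} = -3$ ($x{\left(H \right)} = -5 + 2 = -3$)
$W{\left(3 + 3 \cdot 0,x{\left(k{\left(0,5 \left(-3\right) \right)} \right)} \right)} + 218 = -15 + 218 = 203$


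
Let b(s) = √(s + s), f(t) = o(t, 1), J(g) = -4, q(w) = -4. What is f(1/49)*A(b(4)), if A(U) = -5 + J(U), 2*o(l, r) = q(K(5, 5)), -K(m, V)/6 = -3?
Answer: 18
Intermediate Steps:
K(m, V) = 18 (K(m, V) = -6*(-3) = 18)
o(l, r) = -2 (o(l, r) = (½)*(-4) = -2)
f(t) = -2
b(s) = √2*√s (b(s) = √(2*s) = √2*√s)
A(U) = -9 (A(U) = -5 - 4 = -9)
f(1/49)*A(b(4)) = -2*(-9) = 18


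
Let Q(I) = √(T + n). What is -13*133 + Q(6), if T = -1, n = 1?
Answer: -1729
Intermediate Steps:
Q(I) = 0 (Q(I) = √(-1 + 1) = √0 = 0)
-13*133 + Q(6) = -13*133 + 0 = -1729 + 0 = -1729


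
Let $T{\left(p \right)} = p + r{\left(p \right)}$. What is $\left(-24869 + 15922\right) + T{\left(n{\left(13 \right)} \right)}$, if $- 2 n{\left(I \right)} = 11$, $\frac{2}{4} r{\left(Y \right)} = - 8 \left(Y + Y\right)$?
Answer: $- \frac{17553}{2} \approx -8776.5$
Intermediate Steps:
$r{\left(Y \right)} = - 32 Y$ ($r{\left(Y \right)} = 2 \left(- 8 \left(Y + Y\right)\right) = 2 \left(- 8 \cdot 2 Y\right) = 2 \left(- 16 Y\right) = - 32 Y$)
$n{\left(I \right)} = - \frac{11}{2}$ ($n{\left(I \right)} = \left(- \frac{1}{2}\right) 11 = - \frac{11}{2}$)
$T{\left(p \right)} = - 31 p$ ($T{\left(p \right)} = p - 32 p = - 31 p$)
$\left(-24869 + 15922\right) + T{\left(n{\left(13 \right)} \right)} = \left(-24869 + 15922\right) - - \frac{341}{2} = -8947 + \frac{341}{2} = - \frac{17553}{2}$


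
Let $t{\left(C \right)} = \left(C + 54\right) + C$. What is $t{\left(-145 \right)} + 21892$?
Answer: $21656$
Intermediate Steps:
$t{\left(C \right)} = 54 + 2 C$ ($t{\left(C \right)} = \left(54 + C\right) + C = 54 + 2 C$)
$t{\left(-145 \right)} + 21892 = \left(54 + 2 \left(-145\right)\right) + 21892 = \left(54 - 290\right) + 21892 = -236 + 21892 = 21656$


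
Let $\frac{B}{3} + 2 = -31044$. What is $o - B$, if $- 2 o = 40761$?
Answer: $\frac{145515}{2} \approx 72758.0$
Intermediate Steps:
$B = -93138$ ($B = -6 + 3 \left(-31044\right) = -6 - 93132 = -93138$)
$o = - \frac{40761}{2}$ ($o = \left(- \frac{1}{2}\right) 40761 = - \frac{40761}{2} \approx -20381.0$)
$o - B = - \frac{40761}{2} - -93138 = - \frac{40761}{2} + 93138 = \frac{145515}{2}$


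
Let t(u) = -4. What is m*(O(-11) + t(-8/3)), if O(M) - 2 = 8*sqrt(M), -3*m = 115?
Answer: 230/3 - 920*I*sqrt(11)/3 ≈ 76.667 - 1017.1*I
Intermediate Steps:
m = -115/3 (m = -1/3*115 = -115/3 ≈ -38.333)
O(M) = 2 + 8*sqrt(M)
m*(O(-11) + t(-8/3)) = -115*((2 + 8*sqrt(-11)) - 4)/3 = -115*((2 + 8*(I*sqrt(11))) - 4)/3 = -115*((2 + 8*I*sqrt(11)) - 4)/3 = -115*(-2 + 8*I*sqrt(11))/3 = 230/3 - 920*I*sqrt(11)/3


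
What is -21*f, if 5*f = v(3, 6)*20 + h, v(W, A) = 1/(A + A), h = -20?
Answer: 77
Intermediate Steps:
v(W, A) = 1/(2*A)
f = -11/3 (f = (((1/2)/6)*20 - 20)/5 = (((1/2)*(1/6))*20 - 20)/5 = ((1/12)*20 - 20)/5 = (5/3 - 20)/5 = (1/5)*(-55/3) = -11/3 ≈ -3.6667)
-21*f = -21*(-11/3) = 77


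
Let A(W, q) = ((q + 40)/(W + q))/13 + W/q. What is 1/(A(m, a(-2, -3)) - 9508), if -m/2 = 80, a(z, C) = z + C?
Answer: -429/4065211 ≈ -0.00010553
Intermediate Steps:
a(z, C) = C + z
m = -160 (m = -2*80 = -160)
A(W, q) = W/q + (40 + q)/(13*(W + q)) (A(W, q) = ((40 + q)/(W + q))*(1/13) + W/q = (40 + q)/(13*(W + q)) + W/q = W/q + (40 + q)/(13*(W + q)))
1/(A(m, a(-2, -3)) - 9508) = 1/(((-160)**2 + (-3 - 2)**2/13 + 40*(-3 - 2)/13 - 160*(-3 - 2))/((-3 - 2)*(-160 + (-3 - 2))) - 9508) = 1/((25600 + (1/13)*(-5)**2 + (40/13)*(-5) - 160*(-5))/((-5)*(-160 - 5)) - 9508) = 1/(-1/5*(25600 + (1/13)*25 - 200/13 + 800)/(-165) - 9508) = 1/(-1/5*(-1/165)*(25600 + 25/13 - 200/13 + 800) - 9508) = 1/(-1/5*(-1/165)*343025/13 - 9508) = 1/(13721/429 - 9508) = 1/(-4065211/429) = -429/4065211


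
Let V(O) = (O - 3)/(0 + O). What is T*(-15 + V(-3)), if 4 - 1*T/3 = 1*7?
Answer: 117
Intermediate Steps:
T = -9 (T = 12 - 3*7 = 12 - 21 = -9)
V(O) = (-3 + O)/O
T*(-15 + V(-3)) = -9*(-15 + (-3 - 3)/(-3)) = -9*(-15 - ⅓*(-6)) = -9*(-15 + 2) = -9*(-13) = 117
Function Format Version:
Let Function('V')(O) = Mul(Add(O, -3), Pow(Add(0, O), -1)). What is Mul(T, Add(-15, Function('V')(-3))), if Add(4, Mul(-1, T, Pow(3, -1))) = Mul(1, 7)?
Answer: 117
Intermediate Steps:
T = -9 (T = Add(12, Mul(-3, Mul(1, 7))) = Add(12, Mul(-3, 7)) = Add(12, -21) = -9)
Function('V')(O) = Mul(Pow(O, -1), Add(-3, O)) (Function('V')(O) = Mul(Add(-3, O), Pow(O, -1)) = Mul(Pow(O, -1), Add(-3, O)))
Mul(T, Add(-15, Function('V')(-3))) = Mul(-9, Add(-15, Mul(Pow(-3, -1), Add(-3, -3)))) = Mul(-9, Add(-15, Mul(Rational(-1, 3), -6))) = Mul(-9, Add(-15, 2)) = Mul(-9, -13) = 117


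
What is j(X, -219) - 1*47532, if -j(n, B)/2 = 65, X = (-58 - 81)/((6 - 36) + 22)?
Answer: -47662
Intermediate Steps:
X = 139/8 (X = -139/(-30 + 22) = -139/(-8) = -139*(-1/8) = 139/8 ≈ 17.375)
j(n, B) = -130 (j(n, B) = -2*65 = -130)
j(X, -219) - 1*47532 = -130 - 1*47532 = -130 - 47532 = -47662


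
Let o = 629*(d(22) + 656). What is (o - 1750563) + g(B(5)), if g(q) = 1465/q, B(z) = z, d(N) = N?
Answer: -1323808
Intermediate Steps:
o = 426462 (o = 629*(22 + 656) = 629*678 = 426462)
(o - 1750563) + g(B(5)) = (426462 - 1750563) + 1465/5 = -1324101 + 1465*(⅕) = -1324101 + 293 = -1323808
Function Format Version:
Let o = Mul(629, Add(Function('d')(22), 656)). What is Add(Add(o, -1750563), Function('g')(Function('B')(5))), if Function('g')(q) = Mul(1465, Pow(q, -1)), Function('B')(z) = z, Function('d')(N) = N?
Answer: -1323808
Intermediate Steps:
o = 426462 (o = Mul(629, Add(22, 656)) = Mul(629, 678) = 426462)
Add(Add(o, -1750563), Function('g')(Function('B')(5))) = Add(Add(426462, -1750563), Mul(1465, Pow(5, -1))) = Add(-1324101, Mul(1465, Rational(1, 5))) = Add(-1324101, 293) = -1323808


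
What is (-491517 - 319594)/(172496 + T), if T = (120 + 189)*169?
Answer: -811111/224717 ≈ -3.6095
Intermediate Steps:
T = 52221 (T = 309*169 = 52221)
(-491517 - 319594)/(172496 + T) = (-491517 - 319594)/(172496 + 52221) = -811111/224717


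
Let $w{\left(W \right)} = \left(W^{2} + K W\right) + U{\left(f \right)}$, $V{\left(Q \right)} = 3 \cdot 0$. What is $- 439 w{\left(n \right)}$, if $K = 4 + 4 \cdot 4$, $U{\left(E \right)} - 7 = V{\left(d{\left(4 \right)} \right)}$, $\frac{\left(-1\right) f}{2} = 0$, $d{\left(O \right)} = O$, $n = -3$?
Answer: $19316$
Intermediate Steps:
$f = 0$ ($f = \left(-2\right) 0 = 0$)
$V{\left(Q \right)} = 0$
$U{\left(E \right)} = 7$ ($U{\left(E \right)} = 7 + 0 = 7$)
$K = 20$ ($K = 4 + 16 = 20$)
$w{\left(W \right)} = 7 + W^{2} + 20 W$ ($w{\left(W \right)} = \left(W^{2} + 20 W\right) + 7 = 7 + W^{2} + 20 W$)
$- 439 w{\left(n \right)} = - 439 \left(7 + \left(-3\right)^{2} + 20 \left(-3\right)\right) = - 439 \left(7 + 9 - 60\right) = \left(-439\right) \left(-44\right) = 19316$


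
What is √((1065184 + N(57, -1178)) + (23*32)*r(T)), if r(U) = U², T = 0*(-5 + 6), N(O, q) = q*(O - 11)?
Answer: 2*√252749 ≈ 1005.5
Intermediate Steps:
N(O, q) = q*(-11 + O)
T = 0 (T = 0*1 = 0)
√((1065184 + N(57, -1178)) + (23*32)*r(T)) = √((1065184 - 1178*(-11 + 57)) + (23*32)*0²) = √((1065184 - 1178*46) + 736*0) = √((1065184 - 54188) + 0) = √(1010996 + 0) = √1010996 = 2*√252749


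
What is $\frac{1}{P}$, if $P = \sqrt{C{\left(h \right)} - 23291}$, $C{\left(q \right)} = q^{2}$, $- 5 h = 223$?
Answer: $- \frac{5 i \sqrt{532546}}{532546} \approx - 0.0068516 i$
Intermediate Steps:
$h = - \frac{223}{5}$ ($h = \left(- \frac{1}{5}\right) 223 = - \frac{223}{5} \approx -44.6$)
$P = \frac{i \sqrt{532546}}{5}$ ($P = \sqrt{\left(- \frac{223}{5}\right)^{2} - 23291} = \sqrt{\frac{49729}{25} - 23291} = \sqrt{- \frac{532546}{25}} = \frac{i \sqrt{532546}}{5} \approx 145.95 i$)
$\frac{1}{P} = \frac{1}{\frac{1}{5} i \sqrt{532546}} = - \frac{5 i \sqrt{532546}}{532546}$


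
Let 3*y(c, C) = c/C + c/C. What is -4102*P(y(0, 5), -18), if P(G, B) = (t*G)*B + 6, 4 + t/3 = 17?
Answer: -24612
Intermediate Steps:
t = 39 (t = -12 + 3*17 = -12 + 51 = 39)
y(c, C) = 2*c/(3*C) (y(c, C) = (c/C + c/C)/3 = (2*c/C)/3 = 2*c/(3*C))
P(G, B) = 6 + 39*B*G (P(G, B) = (39*G)*B + 6 = 39*B*G + 6 = 6 + 39*B*G)
-4102*P(y(0, 5), -18) = -4102*(6 + 39*(-18)*((⅔)*0/5)) = -4102*(6 + 39*(-18)*((⅔)*0*(⅕))) = -4102*(6 + 39*(-18)*0) = -4102*(6 + 0) = -4102*6 = -24612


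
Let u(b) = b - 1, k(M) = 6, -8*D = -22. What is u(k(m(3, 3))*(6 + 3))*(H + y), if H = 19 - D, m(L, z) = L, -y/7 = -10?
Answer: 18285/4 ≈ 4571.3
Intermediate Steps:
y = 70 (y = -7*(-10) = 70)
D = 11/4 (D = -⅛*(-22) = 11/4 ≈ 2.7500)
H = 65/4 (H = 19 - 1*11/4 = 19 - 11/4 = 65/4 ≈ 16.250)
u(b) = -1 + b
u(k(m(3, 3))*(6 + 3))*(H + y) = (-1 + 6*(6 + 3))*(65/4 + 70) = (-1 + 6*9)*(345/4) = (-1 + 54)*(345/4) = 53*(345/4) = 18285/4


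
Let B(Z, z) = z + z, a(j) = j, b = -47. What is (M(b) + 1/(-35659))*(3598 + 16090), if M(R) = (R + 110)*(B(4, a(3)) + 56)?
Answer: 2742224435464/35659 ≈ 7.6901e+7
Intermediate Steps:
B(Z, z) = 2*z
M(R) = 6820 + 62*R (M(R) = (R + 110)*(2*3 + 56) = (110 + R)*(6 + 56) = (110 + R)*62 = 6820 + 62*R)
(M(b) + 1/(-35659))*(3598 + 16090) = ((6820 + 62*(-47)) + 1/(-35659))*(3598 + 16090) = ((6820 - 2914) - 1/35659)*19688 = (3906 - 1/35659)*19688 = (139284053/35659)*19688 = 2742224435464/35659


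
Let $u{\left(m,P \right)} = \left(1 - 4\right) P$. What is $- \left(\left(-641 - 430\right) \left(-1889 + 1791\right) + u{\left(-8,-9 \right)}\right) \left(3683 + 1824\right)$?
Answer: $-578152395$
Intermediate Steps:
$u{\left(m,P \right)} = - 3 P$ ($u{\left(m,P \right)} = \left(1 - 4\right) P = - 3 P$)
$- \left(\left(-641 - 430\right) \left(-1889 + 1791\right) + u{\left(-8,-9 \right)}\right) \left(3683 + 1824\right) = - \left(\left(-641 - 430\right) \left(-1889 + 1791\right) - -27\right) \left(3683 + 1824\right) = - \left(\left(-1071\right) \left(-98\right) + 27\right) 5507 = - \left(104958 + 27\right) 5507 = - 104985 \cdot 5507 = \left(-1\right) 578152395 = -578152395$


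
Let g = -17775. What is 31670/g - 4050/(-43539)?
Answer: -87126092/51593715 ≈ -1.6887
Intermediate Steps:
31670/g - 4050/(-43539) = 31670/(-17775) - 4050/(-43539) = 31670*(-1/17775) - 4050*(-1/43539) = -6334/3555 + 1350/14513 = -87126092/51593715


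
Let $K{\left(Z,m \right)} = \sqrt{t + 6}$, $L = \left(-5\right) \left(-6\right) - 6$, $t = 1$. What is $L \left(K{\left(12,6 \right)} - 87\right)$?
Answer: $-2088 + 24 \sqrt{7} \approx -2024.5$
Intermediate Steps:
$L = 24$ ($L = 30 - 6 = 24$)
$K{\left(Z,m \right)} = \sqrt{7}$ ($K{\left(Z,m \right)} = \sqrt{1 + 6} = \sqrt{7}$)
$L \left(K{\left(12,6 \right)} - 87\right) = 24 \left(\sqrt{7} - 87\right) = 24 \left(-87 + \sqrt{7}\right) = -2088 + 24 \sqrt{7}$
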